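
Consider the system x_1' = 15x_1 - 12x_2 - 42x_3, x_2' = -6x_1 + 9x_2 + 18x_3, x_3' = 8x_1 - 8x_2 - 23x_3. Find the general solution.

Coefficient matrix A = [[15, -12, -42], [-6, 9, 18], [8, -8, -23]].
det(A - λI) = 0 gives eigenvalues λ = -3, 3, 1.
For λ=-3: eigenvector (-4,1,-2).
For λ=3: eigenvector (1,1,0).
For λ=1: eigenvector (3,0,1).
General solution: C_1e^(-3t)(-4,1,-2) + C_2e^(3t)(1,1,0) + C_3e^(t)(3,0,1).

x_1(t) = -4C_1e^(-3t) + C_2e^(3t) + 3C_3e^(t), x_2(t) = C_1e^(-3t) + C_2e^(3t), x_3(t) = -2C_1e^(-3t) + C_3e^(t)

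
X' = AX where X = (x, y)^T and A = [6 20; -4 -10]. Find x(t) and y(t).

Coefficient matrix A = [[6, 20], [-4, -10]].
Characteristic polynomial det(A - λI) = λ^2 + 4λ + 20 = 0.
Eigenvalues λ = -2 ± 4i (complex conjugate pair).
For λ=-2+4i: an eigenvector is (-1,0) - i(-2,1) = (-1 + 2i, 0 - i).
A real fundamental pair from Re and Im of e^((-2+4i)t)v: X_1 = e^(-2t)(cos(4t)·(-1,0) + sin(4t)·(-2,1)), X_2 = e^(-2t)(sin(4t)·(-1,0) - cos(4t)·(-2,1)).
General solution: C_1X_1 + C_2X_2.

x(t) = -2C_1e^(-2t)sin(4t) - C_1e^(-2t)cos(4t) - C_2e^(-2t)sin(4t) + 2C_2e^(-2t)cos(4t), y(t) = C_1e^(-2t)sin(4t) - C_2e^(-2t)cos(4t)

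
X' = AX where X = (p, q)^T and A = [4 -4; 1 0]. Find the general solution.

Coefficient matrix A = [[4, -4], [1, 0]].
Characteristic polynomial det(A - λI) = λ^2 - 4λ + 4 = 0.
Single eigenvalue λ = 2 with algebraic multiplicity 2.
Eigenvector v = (2,1); generalized eigenvector w with (A-λI)w=v is (-3,-2).
General solution: e^(2t)[K_1·v + K_2·(t·v + w)].

p(t) = 2K_1e^(2t) + 2K_2te^(2t) - 3K_2e^(2t), q(t) = K_1e^(2t) + K_2te^(2t) - 2K_2e^(2t)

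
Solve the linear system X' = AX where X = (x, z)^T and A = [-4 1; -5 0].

x(t) = -K_1e^(-2t)cos(t) - K_2e^(-2t)sin(t), z(t) = K_1e^(-2t)sin(t) - 2K_1e^(-2t)cos(t) - 2K_2e^(-2t)sin(t) - K_2e^(-2t)cos(t)

Coefficient matrix A = [[-4, 1], [-5, 0]].
Characteristic polynomial det(A - λI) = λ^2 + 4λ + 5 = 0.
Eigenvalues λ = -2 ± i (complex conjugate pair).
For λ=-2+i: an eigenvector is (-1,-2) - i(0,1) = (-1, -2 - i).
A real fundamental pair from Re and Im of e^((-2+i)t)v: X_1 = e^(-2t)(cos(t)·(-1,-2) + sin(t)·(0,1)), X_2 = e^(-2t)(sin(t)·(-1,-2) - cos(t)·(0,1)).
General solution: K_1X_1 + K_2X_2.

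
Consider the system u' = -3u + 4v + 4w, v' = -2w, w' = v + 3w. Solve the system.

u(t) = C_1e^(-3t) - C_3e^(t), v(t) = -C_2e^(2t) - 2C_3e^(t), w(t) = C_2e^(2t) + C_3e^(t)

Coefficient matrix A = [[-3, 4, 4], [0, 0, -2], [0, 1, 3]].
det(A - λI) = 0 gives eigenvalues λ = -3, 2, 1.
For λ=-3: eigenvector (1,0,0).
For λ=2: eigenvector (0,-1,1).
For λ=1: eigenvector (-1,-2,1).
General solution: C_1e^(-3t)(1,0,0) + C_2e^(2t)(0,-1,1) + C_3e^(t)(-1,-2,1).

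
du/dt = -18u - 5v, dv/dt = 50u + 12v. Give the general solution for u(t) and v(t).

u(t) = C_1e^(-3t)sin(5t) - C_2e^(-3t)cos(5t), v(t) = -3C_1e^(-3t)sin(5t) - C_1e^(-3t)cos(5t) - C_2e^(-3t)sin(5t) + 3C_2e^(-3t)cos(5t)

Coefficient matrix A = [[-18, -5], [50, 12]].
Characteristic polynomial det(A - λI) = λ^2 + 6λ + 34 = 0.
Eigenvalues λ = -3 ± 5i (complex conjugate pair).
For λ=-3+5i: an eigenvector is (0,-1) - i(1,-3) = (0 - i, -1 + 3i).
A real fundamental pair from Re and Im of e^((-3+5i)t)v: X_1 = e^(-3t)(cos(5t)·(0,-1) + sin(5t)·(1,-3)), X_2 = e^(-3t)(sin(5t)·(0,-1) - cos(5t)·(1,-3)).
General solution: C_1X_1 + C_2X_2.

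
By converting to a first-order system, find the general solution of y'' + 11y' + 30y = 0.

Let x_1 = y, x_2 = y'. Then x_1' = x_2 and x_2' = -30x_1 - 11x_2.
A = [[0,1],[-30,-11]]; det(A-λI) = λ^2 + 11λ + 30.
Eigenvalues λ = -5, -6 with eigenvectors (1,-5), (1,-6).

y(t) = c_1e^(-5t) + c_2e^(-6t)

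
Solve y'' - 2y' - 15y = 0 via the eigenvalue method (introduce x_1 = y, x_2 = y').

Let x_1 = y, x_2 = y'. Then x_1' = x_2 and x_2' = 15x_1 + 2x_2.
A = [[0,1],[15,2]]; det(A-λI) = λ^2 - 2λ - 15.
Eigenvalues λ = -3, 5 with eigenvectors (1,-3), (1,5).

y(t) = K_1e^(-3t) + K_2e^(5t)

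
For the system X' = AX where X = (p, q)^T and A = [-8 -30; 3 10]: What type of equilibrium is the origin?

unstable spiral

A = [[-8,-30],[3,10]]; det(A-λI) = λ^2 - 2λ + 10.
λ = 1 ± 3i: positive real part.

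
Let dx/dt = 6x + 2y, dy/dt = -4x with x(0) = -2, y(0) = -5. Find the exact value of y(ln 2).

88

A = [[6,2],[-4,0]]; eigenvalues λ = 4, 2.
Eigenvectors: (-1,1) for λ=4, (-1,2) for λ=2.
From the initial condition, c_1 = 9, c_2 = -7.
y(ln 2) = (9)(2^4)(1) + (-7)(2^2)(2) = 88.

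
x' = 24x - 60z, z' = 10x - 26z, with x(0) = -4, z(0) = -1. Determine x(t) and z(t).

x(t) = -6e^(4t) + 2e^(-6t), z(t) = -2e^(4t) + e^(-6t)

Coefficient matrix A = [[24, -60], [10, -26]].
Characteristic polynomial det(A - λI) = λ^2 + 2λ - 24 = 0.
Eigenvalues λ = 4, -6.
For λ=4: (A-λI) row 1 is [20, -60], so an eigenvector is (-3, -1).
For λ=-6: (A-λI) row 1 is [30, -60], so an eigenvector is (-2, -1).
General solution: C_1e^(4t)(-3,-1) + C_2e^(-6t)(-2,-1).
Applying x(0)=-4, z(0)=-1 gives C_1=2, C_2=-1.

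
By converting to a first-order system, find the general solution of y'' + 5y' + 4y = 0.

y(t) = C_1e^(-4t) + C_2e^(-t)

Let x_1 = y, x_2 = y'. Then x_1' = x_2 and x_2' = -4x_1 - 5x_2.
A = [[0,1],[-4,-5]]; det(A-λI) = λ^2 + 5λ + 4.
Eigenvalues λ = -4, -1 with eigenvectors (1,-4), (1,-1).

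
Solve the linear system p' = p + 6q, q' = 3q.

Coefficient matrix A = [[1, 6], [0, 3]].
Characteristic polynomial det(A - λI) = λ^2 - 4λ + 3 = 0.
Eigenvalues λ = 3, 1.
For λ=3: (A-λI) row 1 is [-2, 6], so an eigenvector is (3, 1).
For λ=1: (A-λI) row 1 is [0, 6], so an eigenvector is (1, 0).
General solution: K_1e^(3t)(3,1) + K_2e^(t)(1,0).

p(t) = 3K_1e^(3t) + K_2e^(t), q(t) = K_1e^(3t)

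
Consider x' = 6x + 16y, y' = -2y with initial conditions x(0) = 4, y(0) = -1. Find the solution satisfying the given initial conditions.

x(t) = 2e^(6t) + 2e^(-2t), y(t) = -e^(-2t)

Coefficient matrix A = [[6, 16], [0, -2]].
Characteristic polynomial det(A - λI) = λ^2 - 4λ - 12 = 0.
Eigenvalues λ = 6, -2.
For λ=6: (A-λI) row 1 is [0, 16], so an eigenvector is (-1, 0).
For λ=-2: (A-λI) row 1 is [8, 16], so an eigenvector is (2, -1).
General solution: c_1e^(6t)(-1,0) + c_2e^(-2t)(2,-1).
Applying x(0)=4, y(0)=-1 gives c_1=-2, c_2=1.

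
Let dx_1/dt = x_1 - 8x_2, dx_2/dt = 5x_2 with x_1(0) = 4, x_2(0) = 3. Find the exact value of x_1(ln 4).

A = [[1,-8],[0,5]]; eigenvalues λ = 5, 1.
Eigenvectors: (-2,1) for λ=5, (-1,0) for λ=1.
From the initial condition, c_1 = 3, c_2 = -10.
x_1(ln 4) = (3)(4^5)(-2) + (-10)(4^1)(-1) = -6104.

-6104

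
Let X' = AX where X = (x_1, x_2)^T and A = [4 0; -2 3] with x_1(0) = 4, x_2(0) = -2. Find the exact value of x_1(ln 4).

1024

A = [[4,0],[-2,3]]; eigenvalues λ = 4, 3.
Eigenvectors: (-1,2) for λ=4, (0,1) for λ=3.
From the initial condition, c_1 = -4, c_2 = 6.
x_1(ln 4) = (-4)(4^4)(-1) + (6)(4^3)(0) = 1024.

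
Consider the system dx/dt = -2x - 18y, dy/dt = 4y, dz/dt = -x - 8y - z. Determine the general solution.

Coefficient matrix A = [[-2, -18, 0], [0, 4, 0], [-1, -8, -1]].
det(A - λI) = 0 gives eigenvalues λ = -2, 4, -1.
For λ=-2: eigenvector (1,0,1).
For λ=4: eigenvector (-3,1,-1).
For λ=-1: eigenvector (0,0,1).
General solution: K_1e^(-2t)(1,0,1) + K_2e^(4t)(-3,1,-1) + K_3e^(-t)(0,0,1).

x(t) = K_1e^(-2t) - 3K_2e^(4t), y(t) = K_2e^(4t), z(t) = K_1e^(-2t) - K_2e^(4t) + K_3e^(-t)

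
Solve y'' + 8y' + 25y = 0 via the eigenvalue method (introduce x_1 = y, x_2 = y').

Let x_1 = y, x_2 = y'. Then x_1' = x_2 and x_2' = -25x_1 - 8x_2.
A = [[0,1],[-25,-8]]; det(A-λI) = λ^2 + 8λ + 25.
Eigenvalues λ = -4 ± 3i.

y(t) = c_1e^(-4t)cos(3t) + c_2e^(-4t)sin(3t)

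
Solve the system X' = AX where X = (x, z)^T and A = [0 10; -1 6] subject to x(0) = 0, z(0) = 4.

x(t) = 40e^(3t)sin(t), z(t) = 12e^(3t)sin(t) + 4e^(3t)cos(t)

Coefficient matrix A = [[0, 10], [-1, 6]].
Characteristic polynomial det(A - λI) = λ^2 - 6λ + 10 = 0.
Eigenvalues λ = 3 ± i (complex conjugate pair).
For λ=3+i: an eigenvector is (-3,-1) - i(-1,0) = (-3 + i, -1).
A real fundamental pair from Re and Im of e^((3+i)t)v: X_1 = e^(3t)(cos(t)·(-3,-1) + sin(t)·(-1,0)), X_2 = e^(3t)(sin(t)·(-3,-1) - cos(t)·(-1,0)).
General solution: K_1X_1 + K_2X_2.
Applying x(0)=0, z(0)=4 gives K_1=-4, K_2=-12.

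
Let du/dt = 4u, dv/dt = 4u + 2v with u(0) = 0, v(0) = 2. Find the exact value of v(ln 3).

A = [[4,0],[4,2]]; eigenvalues λ = 2, 4.
Eigenvectors: (0,-1) for λ=2, (-1,-2) for λ=4.
From the initial condition, c_1 = -2, c_2 = 0.
v(ln 3) = (-2)(3^2)(-1) + (0)(3^4)(-2) = 18.

18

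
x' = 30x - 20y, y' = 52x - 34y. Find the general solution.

Coefficient matrix A = [[30, -20], [52, -34]].
Characteristic polynomial det(A - λI) = λ^2 + 4λ + 20 = 0.
Eigenvalues λ = -2 ± 4i (complex conjugate pair).
For λ=-2+4i: an eigenvector is (2,3) - i(1,2) = (2 - i, 3 - 2i).
A real fundamental pair from Re and Im of e^((-2+4i)t)v: X_1 = e^(-2t)(cos(4t)·(2,3) + sin(4t)·(1,2)), X_2 = e^(-2t)(sin(4t)·(2,3) - cos(4t)·(1,2)).
General solution: C_1X_1 + C_2X_2.

x(t) = C_1e^(-2t)sin(4t) + 2C_1e^(-2t)cos(4t) + 2C_2e^(-2t)sin(4t) - C_2e^(-2t)cos(4t), y(t) = 2C_1e^(-2t)sin(4t) + 3C_1e^(-2t)cos(4t) + 3C_2e^(-2t)sin(4t) - 2C_2e^(-2t)cos(4t)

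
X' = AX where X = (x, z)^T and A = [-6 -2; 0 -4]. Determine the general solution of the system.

x(t) = c_1e^(-6t) + c_2e^(-4t), z(t) = -c_2e^(-4t)

Coefficient matrix A = [[-6, -2], [0, -4]].
Characteristic polynomial det(A - λI) = λ^2 + 10λ + 24 = 0.
Eigenvalues λ = -6, -4.
For λ=-6: (A-λI) row 1 is [0, -2], so an eigenvector is (1, 0).
For λ=-4: (A-λI) row 1 is [-2, -2], so an eigenvector is (1, -1).
General solution: c_1e^(-6t)(1,0) + c_2e^(-4t)(1,-1).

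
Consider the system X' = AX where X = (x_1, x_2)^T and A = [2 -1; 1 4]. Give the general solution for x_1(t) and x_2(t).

Coefficient matrix A = [[2, -1], [1, 4]].
Characteristic polynomial det(A - λI) = λ^2 - 6λ + 9 = 0.
Single eigenvalue λ = 3 with algebraic multiplicity 2.
Eigenvector v = (1,-1); generalized eigenvector w with (A-λI)w=v is (2,-3).
General solution: e^(3t)[c_1·v + c_2·(t·v + w)].

x_1(t) = c_1e^(3t) + c_2te^(3t) + 2c_2e^(3t), x_2(t) = -c_1e^(3t) - c_2te^(3t) - 3c_2e^(3t)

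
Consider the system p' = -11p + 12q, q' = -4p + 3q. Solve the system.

p(t) = 3c_1e^(-3t) - 2c_2e^(-5t), q(t) = 2c_1e^(-3t) - c_2e^(-5t)

Coefficient matrix A = [[-11, 12], [-4, 3]].
Characteristic polynomial det(A - λI) = λ^2 + 8λ + 15 = 0.
Eigenvalues λ = -3, -5.
For λ=-3: (A-λI) row 1 is [-8, 12], so an eigenvector is (3, 2).
For λ=-5: (A-λI) row 1 is [-6, 12], so an eigenvector is (-2, -1).
General solution: c_1e^(-3t)(3,2) + c_2e^(-5t)(-2,-1).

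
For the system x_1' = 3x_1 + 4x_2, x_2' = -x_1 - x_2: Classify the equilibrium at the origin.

A = [[3,4],[-1,-1]]; det(A-λI) = λ^2 - 2λ + 1.
repeated λ = 1 with a single eigenvector.

unstable improper node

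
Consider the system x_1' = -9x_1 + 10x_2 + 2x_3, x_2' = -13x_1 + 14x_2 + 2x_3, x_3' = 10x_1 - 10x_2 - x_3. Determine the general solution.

x_1(t) = c_1e^(-t) + 2c_2e^(4t) + c_3e^(t), x_2(t) = c_1e^(-t) + 3c_2e^(4t) + c_3e^(t), x_3(t) = -c_1e^(-t) - 2c_2e^(4t)

Coefficient matrix A = [[-9, 10, 2], [-13, 14, 2], [10, -10, -1]].
det(A - λI) = 0 gives eigenvalues λ = -1, 4, 1.
For λ=-1: eigenvector (1,1,-1).
For λ=4: eigenvector (2,3,-2).
For λ=1: eigenvector (1,1,0).
General solution: c_1e^(-t)(1,1,-1) + c_2e^(4t)(2,3,-2) + c_3e^(t)(1,1,0).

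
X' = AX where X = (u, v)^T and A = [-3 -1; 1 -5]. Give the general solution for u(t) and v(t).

u(t) = c_1e^(-4t) + c_2te^(-4t) + 2c_2e^(-4t), v(t) = c_1e^(-4t) + c_2te^(-4t) + c_2e^(-4t)

Coefficient matrix A = [[-3, -1], [1, -5]].
Characteristic polynomial det(A - λI) = λ^2 + 8λ + 16 = 0.
Single eigenvalue λ = -4 with algebraic multiplicity 2.
Eigenvector v = (1,1); generalized eigenvector w with (A-λI)w=v is (2,1).
General solution: e^(-4t)[c_1·v + c_2·(t·v + w)].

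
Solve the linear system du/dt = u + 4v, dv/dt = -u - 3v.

Coefficient matrix A = [[1, 4], [-1, -3]].
Characteristic polynomial det(A - λI) = λ^2 + 2λ + 1 = 0.
Single eigenvalue λ = -1 with algebraic multiplicity 2.
Eigenvector v = (2,-1); generalized eigenvector w with (A-λI)w=v is (3,-1).
General solution: e^(-t)[K_1·v + K_2·(t·v + w)].

u(t) = 2K_1e^(-t) + 2K_2te^(-t) + 3K_2e^(-t), v(t) = -K_1e^(-t) - K_2te^(-t) - K_2e^(-t)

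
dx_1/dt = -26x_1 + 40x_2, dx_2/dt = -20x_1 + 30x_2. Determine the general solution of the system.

Coefficient matrix A = [[-26, 40], [-20, 30]].
Characteristic polynomial det(A - λI) = λ^2 - 4λ + 20 = 0.
Eigenvalues λ = 2 ± 4i (complex conjugate pair).
For λ=2+4i: an eigenvector is (-1,-1) - i(-3,-2) = (-1 + 3i, -1 + 2i).
A real fundamental pair from Re and Im of e^((2+4i)t)v: X_1 = e^(2t)(cos(4t)·(-1,-1) + sin(4t)·(-3,-2)), X_2 = e^(2t)(sin(4t)·(-1,-1) - cos(4t)·(-3,-2)).
General solution: K_1X_1 + K_2X_2.

x_1(t) = -3K_1e^(2t)sin(4t) - K_1e^(2t)cos(4t) - K_2e^(2t)sin(4t) + 3K_2e^(2t)cos(4t), x_2(t) = -2K_1e^(2t)sin(4t) - K_1e^(2t)cos(4t) - K_2e^(2t)sin(4t) + 2K_2e^(2t)cos(4t)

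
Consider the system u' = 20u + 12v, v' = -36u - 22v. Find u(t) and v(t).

Coefficient matrix A = [[20, 12], [-36, -22]].
Characteristic polynomial det(A - λI) = λ^2 + 2λ - 8 = 0.
Eigenvalues λ = -4, 2.
For λ=-4: (A-λI) row 1 is [24, 12], so an eigenvector is (1, -2).
For λ=2: (A-λI) row 1 is [18, 12], so an eigenvector is (2, -3).
General solution: K_1e^(-4t)(1,-2) + K_2e^(2t)(2,-3).

u(t) = K_1e^(-4t) + 2K_2e^(2t), v(t) = -2K_1e^(-4t) - 3K_2e^(2t)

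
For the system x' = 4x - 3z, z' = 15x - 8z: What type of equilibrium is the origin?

stable spiral

A = [[4,-3],[15,-8]]; det(A-λI) = λ^2 + 4λ + 13.
λ = -2 ± 3i: negative real part.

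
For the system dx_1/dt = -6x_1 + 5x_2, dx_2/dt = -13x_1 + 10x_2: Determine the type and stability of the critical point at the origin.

A = [[-6,5],[-13,10]]; det(A-λI) = λ^2 - 4λ + 5.
λ = 2 ± i: positive real part.

unstable spiral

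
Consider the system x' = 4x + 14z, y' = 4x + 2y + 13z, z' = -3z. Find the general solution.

x(t) = 2C_2e^(-3t) + C_3e^(4t), y(t) = C_1e^(2t) + C_2e^(-3t) + 2C_3e^(4t), z(t) = -C_2e^(-3t)

Coefficient matrix A = [[4, 0, 14], [4, 2, 13], [0, 0, -3]].
det(A - λI) = 0 gives eigenvalues λ = 2, -3, 4.
For λ=2: eigenvector (0,1,0).
For λ=-3: eigenvector (2,1,-1).
For λ=4: eigenvector (1,2,0).
General solution: C_1e^(2t)(0,1,0) + C_2e^(-3t)(2,1,-1) + C_3e^(4t)(1,2,0).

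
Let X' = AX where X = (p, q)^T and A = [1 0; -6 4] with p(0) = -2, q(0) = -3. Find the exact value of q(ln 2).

8

A = [[1,0],[-6,4]]; eigenvalues λ = 1, 4.
Eigenvectors: (1,2) for λ=1, (0,1) for λ=4.
From the initial condition, c_1 = -2, c_2 = 1.
q(ln 2) = (-2)(2^1)(2) + (1)(2^4)(1) = 8.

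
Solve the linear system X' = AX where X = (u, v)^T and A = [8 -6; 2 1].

u(t) = 3C_1e^(4t) - 2C_2e^(5t), v(t) = 2C_1e^(4t) - C_2e^(5t)

Coefficient matrix A = [[8, -6], [2, 1]].
Characteristic polynomial det(A - λI) = λ^2 - 9λ + 20 = 0.
Eigenvalues λ = 4, 5.
For λ=4: (A-λI) row 1 is [4, -6], so an eigenvector is (3, 2).
For λ=5: (A-λI) row 1 is [3, -6], so an eigenvector is (-2, -1).
General solution: C_1e^(4t)(3,2) + C_2e^(5t)(-2,-1).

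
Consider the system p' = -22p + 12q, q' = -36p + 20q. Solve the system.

Coefficient matrix A = [[-22, 12], [-36, 20]].
Characteristic polynomial det(A - λI) = λ^2 + 2λ - 8 = 0.
Eigenvalues λ = 2, -4.
For λ=2: (A-λI) row 1 is [-24, 12], so an eigenvector is (-1, -2).
For λ=-4: (A-λI) row 1 is [-18, 12], so an eigenvector is (-2, -3).
General solution: c_1e^(2t)(-1,-2) + c_2e^(-4t)(-2,-3).

p(t) = -c_1e^(2t) - 2c_2e^(-4t), q(t) = -2c_1e^(2t) - 3c_2e^(-4t)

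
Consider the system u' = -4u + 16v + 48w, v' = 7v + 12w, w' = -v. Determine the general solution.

Coefficient matrix A = [[-4, 16, 48], [0, 7, 12], [0, -1, 0]].
det(A - λI) = 0 gives eigenvalues λ = -4, 4, 3.
For λ=-4: eigenvector (1,0,0).
For λ=4: eigenvector (2,4,-1).
For λ=3: eigenvector (0,-3,1).
General solution: c_1e^(-4t)(1,0,0) + c_2e^(4t)(2,4,-1) + c_3e^(3t)(0,-3,1).

u(t) = c_1e^(-4t) + 2c_2e^(4t), v(t) = 4c_2e^(4t) - 3c_3e^(3t), w(t) = -c_2e^(4t) + c_3e^(3t)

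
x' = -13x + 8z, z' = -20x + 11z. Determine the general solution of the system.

Coefficient matrix A = [[-13, 8], [-20, 11]].
Characteristic polynomial det(A - λI) = λ^2 + 2λ + 17 = 0.
Eigenvalues λ = -1 ± 4i (complex conjugate pair).
For λ=-1+4i: an eigenvector is (-1,-1) - i(1,2) = (-1 - i, -1 - 2i).
A real fundamental pair from Re and Im of e^((-1+4i)t)v: X_1 = e^(-t)(cos(4t)·(-1,-1) + sin(4t)·(1,2)), X_2 = e^(-t)(sin(4t)·(-1,-1) - cos(4t)·(1,2)).
General solution: C_1X_1 + C_2X_2.

x(t) = C_1e^(-t)sin(4t) - C_1e^(-t)cos(4t) - C_2e^(-t)sin(4t) - C_2e^(-t)cos(4t), z(t) = 2C_1e^(-t)sin(4t) - C_1e^(-t)cos(4t) - C_2e^(-t)sin(4t) - 2C_2e^(-t)cos(4t)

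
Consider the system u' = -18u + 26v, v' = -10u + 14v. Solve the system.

Coefficient matrix A = [[-18, 26], [-10, 14]].
Characteristic polynomial det(A - λI) = λ^2 + 4λ + 8 = 0.
Eigenvalues λ = -2 ± 2i (complex conjugate pair).
For λ=-2+2i: an eigenvector is (3,2) - i(2,1) = (3 - 2i, 2 - i).
A real fundamental pair from Re and Im of e^((-2+2i)t)v: X_1 = e^(-2t)(cos(2t)·(3,2) + sin(2t)·(2,1)), X_2 = e^(-2t)(sin(2t)·(3,2) - cos(2t)·(2,1)).
General solution: K_1X_1 + K_2X_2.

u(t) = 2K_1e^(-2t)sin(2t) + 3K_1e^(-2t)cos(2t) + 3K_2e^(-2t)sin(2t) - 2K_2e^(-2t)cos(2t), v(t) = K_1e^(-2t)sin(2t) + 2K_1e^(-2t)cos(2t) + 2K_2e^(-2t)sin(2t) - K_2e^(-2t)cos(2t)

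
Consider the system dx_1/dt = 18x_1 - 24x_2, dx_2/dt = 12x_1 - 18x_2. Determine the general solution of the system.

Coefficient matrix A = [[18, -24], [12, -18]].
Characteristic polynomial det(A - λI) = λ^2 - 36 = 0.
Eigenvalues λ = 6, -6.
For λ=6: (A-λI) row 1 is [12, -24], so an eigenvector is (2, 1).
For λ=-6: (A-λI) row 1 is [24, -24], so an eigenvector is (1, 1).
General solution: c_1e^(6t)(2,1) + c_2e^(-6t)(1,1).

x_1(t) = 2c_1e^(6t) + c_2e^(-6t), x_2(t) = c_1e^(6t) + c_2e^(-6t)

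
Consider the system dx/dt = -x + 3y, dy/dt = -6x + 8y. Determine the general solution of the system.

Coefficient matrix A = [[-1, 3], [-6, 8]].
Characteristic polynomial det(A - λI) = λ^2 - 7λ + 10 = 0.
Eigenvalues λ = 2, 5.
For λ=2: (A-λI) row 1 is [-3, 3], so an eigenvector is (1, 1).
For λ=5: (A-λI) row 1 is [-6, 3], so an eigenvector is (-1, -2).
General solution: c_1e^(2t)(1,1) + c_2e^(5t)(-1,-2).

x(t) = c_1e^(2t) - c_2e^(5t), y(t) = c_1e^(2t) - 2c_2e^(5t)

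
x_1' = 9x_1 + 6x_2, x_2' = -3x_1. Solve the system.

x_1(t) = C_1e^(3t) + 2C_2e^(6t), x_2(t) = -C_1e^(3t) - C_2e^(6t)

Coefficient matrix A = [[9, 6], [-3, 0]].
Characteristic polynomial det(A - λI) = λ^2 - 9λ + 18 = 0.
Eigenvalues λ = 3, 6.
For λ=3: (A-λI) row 1 is [6, 6], so an eigenvector is (1, -1).
For λ=6: (A-λI) row 1 is [3, 6], so an eigenvector is (2, -1).
General solution: C_1e^(3t)(1,-1) + C_2e^(6t)(2,-1).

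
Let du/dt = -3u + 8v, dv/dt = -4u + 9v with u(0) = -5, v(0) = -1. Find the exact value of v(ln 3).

A = [[-3,8],[-4,9]]; eigenvalues λ = 1, 5.
Eigenvectors: (-2,-1) for λ=1, (-1,-1) for λ=5.
From the initial condition, c_1 = 4, c_2 = -3.
v(ln 3) = (4)(3^1)(-1) + (-3)(3^5)(-1) = 717.

717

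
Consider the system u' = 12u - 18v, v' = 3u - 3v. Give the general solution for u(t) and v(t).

u(t) = 2c_1e^(3t) - 3c_2e^(6t), v(t) = c_1e^(3t) - c_2e^(6t)

Coefficient matrix A = [[12, -18], [3, -3]].
Characteristic polynomial det(A - λI) = λ^2 - 9λ + 18 = 0.
Eigenvalues λ = 3, 6.
For λ=3: (A-λI) row 1 is [9, -18], so an eigenvector is (2, 1).
For λ=6: (A-λI) row 1 is [6, -18], so an eigenvector is (-3, -1).
General solution: c_1e^(3t)(2,1) + c_2e^(6t)(-3,-1).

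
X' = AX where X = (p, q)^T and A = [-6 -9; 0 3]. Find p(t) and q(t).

p(t) = C_1e^(-6t) - C_2e^(3t), q(t) = C_2e^(3t)

Coefficient matrix A = [[-6, -9], [0, 3]].
Characteristic polynomial det(A - λI) = λ^2 + 3λ - 18 = 0.
Eigenvalues λ = -6, 3.
For λ=-6: (A-λI) row 1 is [0, -9], so an eigenvector is (1, 0).
For λ=3: (A-λI) row 1 is [-9, -9], so an eigenvector is (-1, 1).
General solution: C_1e^(-6t)(1,0) + C_2e^(3t)(-1,1).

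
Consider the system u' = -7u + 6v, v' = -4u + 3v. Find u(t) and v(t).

Coefficient matrix A = [[-7, 6], [-4, 3]].
Characteristic polynomial det(A - λI) = λ^2 + 4λ + 3 = 0.
Eigenvalues λ = -1, -3.
For λ=-1: (A-λI) row 1 is [-6, 6], so an eigenvector is (1, 1).
For λ=-3: (A-λI) row 1 is [-4, 6], so an eigenvector is (-3, -2).
General solution: K_1e^(-t)(1,1) + K_2e^(-3t)(-3,-2).

u(t) = K_1e^(-t) - 3K_2e^(-3t), v(t) = K_1e^(-t) - 2K_2e^(-3t)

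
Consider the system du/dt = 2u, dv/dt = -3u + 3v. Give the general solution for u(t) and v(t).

Coefficient matrix A = [[2, 0], [-3, 3]].
Characteristic polynomial det(A - λI) = λ^2 - 5λ + 6 = 0.
Eigenvalues λ = 3, 2.
For λ=3: (A-λI) row 1 is [-1, 0], so an eigenvector is (0, 1).
For λ=2: (A-λI) row 2 is [-3, 1], so an eigenvector is (1, 3).
General solution: C_1e^(3t)(0,1) + C_2e^(2t)(1,3).

u(t) = C_2e^(2t), v(t) = C_1e^(3t) + 3C_2e^(2t)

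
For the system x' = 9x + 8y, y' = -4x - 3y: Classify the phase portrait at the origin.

unstable node

A = [[9,8],[-4,-3]]; det(A-λI) = λ^2 - 6λ + 5.
λ = 1, 5: both positive.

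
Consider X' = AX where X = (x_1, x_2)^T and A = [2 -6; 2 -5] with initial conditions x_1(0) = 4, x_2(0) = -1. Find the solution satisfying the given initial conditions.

x_1(t) = 22e^(-t) - 18e^(-2t), x_2(t) = 11e^(-t) - 12e^(-2t)

Coefficient matrix A = [[2, -6], [2, -5]].
Characteristic polynomial det(A - λI) = λ^2 + 3λ + 2 = 0.
Eigenvalues λ = -1, -2.
For λ=-1: (A-λI) row 1 is [3, -6], so an eigenvector is (2, 1).
For λ=-2: (A-λI) row 1 is [4, -6], so an eigenvector is (-3, -2).
General solution: C_1e^(-t)(2,1) + C_2e^(-2t)(-3,-2).
Applying x_1(0)=4, x_2(0)=-1 gives C_1=11, C_2=6.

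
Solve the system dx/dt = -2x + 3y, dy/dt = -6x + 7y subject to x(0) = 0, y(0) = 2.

Coefficient matrix A = [[-2, 3], [-6, 7]].
Characteristic polynomial det(A - λI) = λ^2 - 5λ + 4 = 0.
Eigenvalues λ = 1, 4.
For λ=1: (A-λI) row 1 is [-3, 3], so an eigenvector is (-1, -1).
For λ=4: (A-λI) row 1 is [-6, 3], so an eigenvector is (-1, -2).
General solution: C_1e^(t)(-1,-1) + C_2e^(4t)(-1,-2).
Applying x(0)=0, y(0)=2 gives C_1=2, C_2=-2.

x(t) = 2e^(4t) - 2e^(t), y(t) = 4e^(4t) - 2e^(t)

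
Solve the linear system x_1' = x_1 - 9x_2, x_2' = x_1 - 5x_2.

Coefficient matrix A = [[1, -9], [1, -5]].
Characteristic polynomial det(A - λI) = λ^2 + 4λ + 4 = 0.
Single eigenvalue λ = -2 with algebraic multiplicity 2.
Eigenvector v = (-3,-1); generalized eigenvector w with (A-λI)w=v is (2,1).
General solution: e^(-2t)[K_1·v + K_2·(t·v + w)].

x_1(t) = -3K_1e^(-2t) - 3K_2te^(-2t) + 2K_2e^(-2t), x_2(t) = -K_1e^(-2t) - K_2te^(-2t) + K_2e^(-2t)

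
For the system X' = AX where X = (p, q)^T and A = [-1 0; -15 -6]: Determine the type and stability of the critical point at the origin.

stable node

A = [[-1,0],[-15,-6]]; det(A-λI) = λ^2 + 7λ + 6.
λ = -1, -6: both negative.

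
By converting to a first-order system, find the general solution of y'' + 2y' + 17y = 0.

Let x_1 = y, x_2 = y'. Then x_1' = x_2 and x_2' = -17x_1 - 2x_2.
A = [[0,1],[-17,-2]]; det(A-λI) = λ^2 + 2λ + 17.
Eigenvalues λ = -1 ± 4i.

y(t) = c_1e^(-t)cos(4t) + c_2e^(-t)sin(4t)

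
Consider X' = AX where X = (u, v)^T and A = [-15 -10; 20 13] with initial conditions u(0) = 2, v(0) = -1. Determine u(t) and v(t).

u(t) = -9e^(-t)sin(2t) + 2e^(-t)cos(2t), v(t) = 13e^(-t)sin(2t) - e^(-t)cos(2t)

Coefficient matrix A = [[-15, -10], [20, 13]].
Characteristic polynomial det(A - λI) = λ^2 + 2λ + 5 = 0.
Eigenvalues λ = -1 ± 2i (complex conjugate pair).
For λ=-1+2i: an eigenvector is (2,-3) - i(1,-1) = (2 - i, -3 + i).
A real fundamental pair from Re and Im of e^((-1+2i)t)v: X_1 = e^(-t)(cos(2t)·(2,-3) + sin(2t)·(1,-1)), X_2 = e^(-t)(sin(2t)·(2,-3) - cos(2t)·(1,-1)).
General solution: K_1X_1 + K_2X_2.
Applying u(0)=2, v(0)=-1 gives K_1=-1, K_2=-4.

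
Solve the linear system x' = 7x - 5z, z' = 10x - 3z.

x(t) = -C_1e^(2t)sin(5t) + C_2e^(2t)cos(5t), z(t) = -C_1e^(2t)sin(5t) + C_1e^(2t)cos(5t) + C_2e^(2t)sin(5t) + C_2e^(2t)cos(5t)

Coefficient matrix A = [[7, -5], [10, -3]].
Characteristic polynomial det(A - λI) = λ^2 - 4λ + 29 = 0.
Eigenvalues λ = 2 ± 5i (complex conjugate pair).
For λ=2+5i: an eigenvector is (0,1) - i(-1,-1) = (0 + i, 1 + i).
A real fundamental pair from Re and Im of e^((2+5i)t)v: X_1 = e^(2t)(cos(5t)·(0,1) + sin(5t)·(-1,-1)), X_2 = e^(2t)(sin(5t)·(0,1) - cos(5t)·(-1,-1)).
General solution: C_1X_1 + C_2X_2.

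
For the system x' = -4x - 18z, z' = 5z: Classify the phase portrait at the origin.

A = [[-4,-18],[0,5]]; det(A-λI) = λ^2 - λ - 20.
λ = 5, -4: opposite signs.

saddle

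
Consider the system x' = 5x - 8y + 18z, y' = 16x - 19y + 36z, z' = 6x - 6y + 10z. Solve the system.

x(t) = 2K_1e^(-2t) - K_2e^(-3t) - 3K_3e^(t), y(t) = 4K_1e^(-2t) - K_2e^(-3t) - 6K_3e^(t), z(t) = K_1e^(-2t) - 2K_3e^(t)

Coefficient matrix A = [[5, -8, 18], [16, -19, 36], [6, -6, 10]].
det(A - λI) = 0 gives eigenvalues λ = -2, -3, 1.
For λ=-2: eigenvector (2,4,1).
For λ=-3: eigenvector (-1,-1,0).
For λ=1: eigenvector (-3,-6,-2).
General solution: K_1e^(-2t)(2,4,1) + K_2e^(-3t)(-1,-1,0) + K_3e^(t)(-3,-6,-2).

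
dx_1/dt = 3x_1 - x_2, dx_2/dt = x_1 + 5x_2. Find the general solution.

x_1(t) = -c_1e^(4t) - c_2te^(4t) - c_2e^(4t), x_2(t) = c_1e^(4t) + c_2te^(4t) + 2c_2e^(4t)

Coefficient matrix A = [[3, -1], [1, 5]].
Characteristic polynomial det(A - λI) = λ^2 - 8λ + 16 = 0.
Single eigenvalue λ = 4 with algebraic multiplicity 2.
Eigenvector v = (-1,1); generalized eigenvector w with (A-λI)w=v is (-1,2).
General solution: e^(4t)[c_1·v + c_2·(t·v + w)].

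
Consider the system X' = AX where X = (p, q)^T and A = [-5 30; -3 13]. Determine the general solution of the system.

Coefficient matrix A = [[-5, 30], [-3, 13]].
Characteristic polynomial det(A - λI) = λ^2 - 8λ + 25 = 0.
Eigenvalues λ = 4 ± 3i (complex conjugate pair).
For λ=4+3i: an eigenvector is (-3,-1) - i(-1,0) = (-3 + i, -1).
A real fundamental pair from Re and Im of e^((4+3i)t)v: X_1 = e^(4t)(cos(3t)·(-3,-1) + sin(3t)·(-1,0)), X_2 = e^(4t)(sin(3t)·(-3,-1) - cos(3t)·(-1,0)).
General solution: C_1X_1 + C_2X_2.

p(t) = -C_1e^(4t)sin(3t) - 3C_1e^(4t)cos(3t) - 3C_2e^(4t)sin(3t) + C_2e^(4t)cos(3t), q(t) = -C_1e^(4t)cos(3t) - C_2e^(4t)sin(3t)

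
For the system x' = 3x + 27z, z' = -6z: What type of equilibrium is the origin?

saddle

A = [[3,27],[0,-6]]; det(A-λI) = λ^2 + 3λ - 18.
λ = -6, 3: opposite signs.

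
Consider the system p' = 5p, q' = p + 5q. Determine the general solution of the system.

p(t) = -c_2e^(5t), q(t) = -c_1e^(5t) - c_2te^(5t) + 2c_2e^(5t)

Coefficient matrix A = [[5, 0], [1, 5]].
Characteristic polynomial det(A - λI) = λ^2 - 10λ + 25 = 0.
Single eigenvalue λ = 5 with algebraic multiplicity 2.
Eigenvector v = (0,-1); generalized eigenvector w with (A-λI)w=v is (-1,2).
General solution: e^(5t)[c_1·v + c_2·(t·v + w)].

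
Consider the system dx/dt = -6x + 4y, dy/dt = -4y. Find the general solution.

Coefficient matrix A = [[-6, 4], [0, -4]].
Characteristic polynomial det(A - λI) = λ^2 + 10λ + 24 = 0.
Eigenvalues λ = -4, -6.
For λ=-4: (A-λI) row 1 is [-2, 4], so an eigenvector is (-2, -1).
For λ=-6: (A-λI) row 1 is [0, 4], so an eigenvector is (-1, 0).
General solution: K_1e^(-4t)(-2,-1) + K_2e^(-6t)(-1,0).

x(t) = -2K_1e^(-4t) - K_2e^(-6t), y(t) = -K_1e^(-4t)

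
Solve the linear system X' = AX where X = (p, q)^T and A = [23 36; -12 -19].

Coefficient matrix A = [[23, 36], [-12, -19]].
Characteristic polynomial det(A - λI) = λ^2 - 4λ - 5 = 0.
Eigenvalues λ = 5, -1.
For λ=5: (A-λI) row 1 is [18, 36], so an eigenvector is (-2, 1).
For λ=-1: (A-λI) row 1 is [24, 36], so an eigenvector is (3, -2).
General solution: c_1e^(5t)(-2,1) + c_2e^(-t)(3,-2).

p(t) = -2c_1e^(5t) + 3c_2e^(-t), q(t) = c_1e^(5t) - 2c_2e^(-t)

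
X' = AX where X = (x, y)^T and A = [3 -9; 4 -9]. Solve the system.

Coefficient matrix A = [[3, -9], [4, -9]].
Characteristic polynomial det(A - λI) = λ^2 + 6λ + 9 = 0.
Single eigenvalue λ = -3 with algebraic multiplicity 2.
Eigenvector v = (3,2); generalized eigenvector w with (A-λI)w=v is (2,1).
General solution: e^(-3t)[K_1·v + K_2·(t·v + w)].

x(t) = 3K_1e^(-3t) + 3K_2te^(-3t) + 2K_2e^(-3t), y(t) = 2K_1e^(-3t) + 2K_2te^(-3t) + K_2e^(-3t)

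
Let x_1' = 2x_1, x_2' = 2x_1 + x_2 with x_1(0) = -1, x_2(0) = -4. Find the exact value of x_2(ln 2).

A = [[2,0],[2,1]]; eigenvalues λ = 2, 1.
Eigenvectors: (-1,-2) for λ=2, (0,1) for λ=1.
From the initial condition, c_1 = 1, c_2 = -2.
x_2(ln 2) = (1)(2^2)(-2) + (-2)(2^1)(1) = -12.

-12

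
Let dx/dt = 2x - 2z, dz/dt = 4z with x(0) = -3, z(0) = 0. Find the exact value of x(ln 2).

A = [[2,-2],[0,4]]; eigenvalues λ = 4, 2.
Eigenvectors: (1,-1) for λ=4, (-1,0) for λ=2.
From the initial condition, c_1 = 0, c_2 = 3.
x(ln 2) = (0)(2^4)(1) + (3)(2^2)(-1) = -12.

-12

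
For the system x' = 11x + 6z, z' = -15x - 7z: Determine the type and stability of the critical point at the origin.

A = [[11,6],[-15,-7]]; det(A-λI) = λ^2 - 4λ + 13.
λ = 2 ± 3i: positive real part.

unstable spiral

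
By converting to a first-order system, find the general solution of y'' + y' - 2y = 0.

y(t) = K_1e^(t) + K_2e^(-2t)

Let x_1 = y, x_2 = y'. Then x_1' = x_2 and x_2' = 2x_1 - x_2.
A = [[0,1],[2,-1]]; det(A-λI) = λ^2 + λ - 2.
Eigenvalues λ = 1, -2 with eigenvectors (1,1), (1,-2).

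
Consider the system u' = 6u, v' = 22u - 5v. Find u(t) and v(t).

Coefficient matrix A = [[6, 0], [22, -5]].
Characteristic polynomial det(A - λI) = λ^2 - λ - 30 = 0.
Eigenvalues λ = 6, -5.
For λ=6: (A-λI) row 2 is [22, -11], so an eigenvector is (-1, -2).
For λ=-5: (A-λI) row 1 is [11, 0], so an eigenvector is (0, 1).
General solution: C_1e^(6t)(-1,-2) + C_2e^(-5t)(0,1).

u(t) = -C_1e^(6t), v(t) = -2C_1e^(6t) + C_2e^(-5t)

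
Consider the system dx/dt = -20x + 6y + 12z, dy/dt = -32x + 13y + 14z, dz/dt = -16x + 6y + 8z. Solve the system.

Coefficient matrix A = [[-20, 6, 12], [-32, 13, 14], [-16, 6, 8]].
det(A - λI) = 0 gives eigenvalues λ = 4, 1, -4.
For λ=4: eigenvector (-1,-2,-1).
For λ=1: eigenvector (-2,-3,-2).
For λ=-4: eigenvector (3,4,2).
General solution: K_1e^(4t)(-1,-2,-1) + K_2e^(t)(-2,-3,-2) + K_3e^(-4t)(3,4,2).

x(t) = -K_1e^(4t) - 2K_2e^(t) + 3K_3e^(-4t), y(t) = -2K_1e^(4t) - 3K_2e^(t) + 4K_3e^(-4t), z(t) = -K_1e^(4t) - 2K_2e^(t) + 2K_3e^(-4t)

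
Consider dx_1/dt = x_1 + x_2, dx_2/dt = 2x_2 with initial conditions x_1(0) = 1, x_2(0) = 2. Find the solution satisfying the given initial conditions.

Coefficient matrix A = [[1, 1], [0, 2]].
Characteristic polynomial det(A - λI) = λ^2 - 3λ + 2 = 0.
Eigenvalues λ = 2, 1.
For λ=2: (A-λI) row 1 is [-1, 1], so an eigenvector is (-1, -1).
For λ=1: (A-λI) row 1 is [0, 1], so an eigenvector is (1, 0).
General solution: c_1e^(2t)(-1,-1) + c_2e^(t)(1,0).
Applying x_1(0)=1, x_2(0)=2 gives c_1=-2, c_2=-1.

x_1(t) = 2e^(2t) - e^(t), x_2(t) = 2e^(2t)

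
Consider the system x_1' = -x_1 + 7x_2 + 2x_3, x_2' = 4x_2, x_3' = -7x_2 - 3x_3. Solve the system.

x_1(t) = c_1e^(-t) + c_2e^(4t) - c_3e^(-3t), x_2(t) = c_2e^(4t), x_3(t) = -c_2e^(4t) + c_3e^(-3t)

Coefficient matrix A = [[-1, 7, 2], [0, 4, 0], [0, -7, -3]].
det(A - λI) = 0 gives eigenvalues λ = -1, 4, -3.
For λ=-1: eigenvector (1,0,0).
For λ=4: eigenvector (1,1,-1).
For λ=-3: eigenvector (-1,0,1).
General solution: c_1e^(-t)(1,0,0) + c_2e^(4t)(1,1,-1) + c_3e^(-3t)(-1,0,1).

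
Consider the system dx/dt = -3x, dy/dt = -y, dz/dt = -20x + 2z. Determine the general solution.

Coefficient matrix A = [[-3, 0, 0], [0, -1, 0], [-20, 0, 2]].
det(A - λI) = 0 gives eigenvalues λ = -1, -3, 2.
For λ=-1: eigenvector (0,1,0).
For λ=-3: eigenvector (1,0,4).
For λ=2: eigenvector (0,0,1).
General solution: c_1e^(-t)(0,1,0) + c_2e^(-3t)(1,0,4) + c_3e^(2t)(0,0,1).

x(t) = c_2e^(-3t), y(t) = c_1e^(-t), z(t) = 4c_2e^(-3t) + c_3e^(2t)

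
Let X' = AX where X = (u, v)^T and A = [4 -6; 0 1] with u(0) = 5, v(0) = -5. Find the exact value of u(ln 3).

1185

A = [[4,-6],[0,1]]; eigenvalues λ = 4, 1.
Eigenvectors: (1,0) for λ=4, (-2,-1) for λ=1.
From the initial condition, c_1 = 15, c_2 = 5.
u(ln 3) = (15)(3^4)(1) + (5)(3^1)(-2) = 1185.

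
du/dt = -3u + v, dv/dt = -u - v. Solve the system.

Coefficient matrix A = [[-3, 1], [-1, -1]].
Characteristic polynomial det(A - λI) = λ^2 + 4λ + 4 = 0.
Single eigenvalue λ = -2 with algebraic multiplicity 2.
Eigenvector v = (-1,-1); generalized eigenvector w with (A-λI)w=v is (3,2).
General solution: e^(-2t)[K_1·v + K_2·(t·v + w)].

u(t) = -K_1e^(-2t) - K_2te^(-2t) + 3K_2e^(-2t), v(t) = -K_1e^(-2t) - K_2te^(-2t) + 2K_2e^(-2t)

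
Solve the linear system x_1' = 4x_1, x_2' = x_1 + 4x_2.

x_1(t) = -C_2e^(4t), x_2(t) = -C_1e^(4t) - C_2te^(4t) - 3C_2e^(4t)

Coefficient matrix A = [[4, 0], [1, 4]].
Characteristic polynomial det(A - λI) = λ^2 - 8λ + 16 = 0.
Single eigenvalue λ = 4 with algebraic multiplicity 2.
Eigenvector v = (0,-1); generalized eigenvector w with (A-λI)w=v is (-1,-3).
General solution: e^(4t)[C_1·v + C_2·(t·v + w)].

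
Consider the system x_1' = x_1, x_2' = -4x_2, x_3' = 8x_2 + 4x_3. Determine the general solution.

x_1(t) = c_3e^(t), x_2(t) = -c_1e^(-4t), x_3(t) = c_1e^(-4t) + c_2e^(4t)

Coefficient matrix A = [[1, 0, 0], [0, -4, 0], [0, 8, 4]].
det(A - λI) = 0 gives eigenvalues λ = -4, 4, 1.
For λ=-4: eigenvector (0,-1,1).
For λ=4: eigenvector (0,0,1).
For λ=1: eigenvector (1,0,0).
General solution: c_1e^(-4t)(0,-1,1) + c_2e^(4t)(0,0,1) + c_3e^(t)(1,0,0).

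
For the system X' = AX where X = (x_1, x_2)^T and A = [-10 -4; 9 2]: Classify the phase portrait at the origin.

stable improper node

A = [[-10,-4],[9,2]]; det(A-λI) = λ^2 + 8λ + 16.
repeated λ = -4 with a single eigenvector.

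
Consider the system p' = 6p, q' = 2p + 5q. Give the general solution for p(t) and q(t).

Coefficient matrix A = [[6, 0], [2, 5]].
Characteristic polynomial det(A - λI) = λ^2 - 11λ + 30 = 0.
Eigenvalues λ = 5, 6.
For λ=5: (A-λI) row 1 is [1, 0], so an eigenvector is (0, -1).
For λ=6: (A-λI) row 2 is [2, -1], so an eigenvector is (-1, -2).
General solution: C_1e^(5t)(0,-1) + C_2e^(6t)(-1,-2).

p(t) = -C_2e^(6t), q(t) = -C_1e^(5t) - 2C_2e^(6t)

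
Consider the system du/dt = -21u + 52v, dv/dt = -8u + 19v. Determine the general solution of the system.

u(t) = -2c_1e^(-t)sin(4t) + 3c_1e^(-t)cos(4t) + 3c_2e^(-t)sin(4t) + 2c_2e^(-t)cos(4t), v(t) = -c_1e^(-t)sin(4t) + c_1e^(-t)cos(4t) + c_2e^(-t)sin(4t) + c_2e^(-t)cos(4t)

Coefficient matrix A = [[-21, 52], [-8, 19]].
Characteristic polynomial det(A - λI) = λ^2 + 2λ + 17 = 0.
Eigenvalues λ = -1 ± 4i (complex conjugate pair).
For λ=-1+4i: an eigenvector is (3,1) - i(-2,-1) = (3 + 2i, 1 + i).
A real fundamental pair from Re and Im of e^((-1+4i)t)v: X_1 = e^(-t)(cos(4t)·(3,1) + sin(4t)·(-2,-1)), X_2 = e^(-t)(sin(4t)·(3,1) - cos(4t)·(-2,-1)).
General solution: c_1X_1 + c_2X_2.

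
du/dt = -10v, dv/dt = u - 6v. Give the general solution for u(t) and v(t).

Coefficient matrix A = [[0, -10], [1, -6]].
Characteristic polynomial det(A - λI) = λ^2 + 6λ + 10 = 0.
Eigenvalues λ = -3 ± i (complex conjugate pair).
For λ=-3+i: an eigenvector is (-1,0) - i(-3,-1) = (-1 + 3i, 0 + i).
A real fundamental pair from Re and Im of e^((-3+i)t)v: X_1 = e^(-3t)(cos(t)·(-1,0) + sin(t)·(-3,-1)), X_2 = e^(-3t)(sin(t)·(-1,0) - cos(t)·(-3,-1)).
General solution: K_1X_1 + K_2X_2.

u(t) = -3K_1e^(-3t)sin(t) - K_1e^(-3t)cos(t) - K_2e^(-3t)sin(t) + 3K_2e^(-3t)cos(t), v(t) = -K_1e^(-3t)sin(t) + K_2e^(-3t)cos(t)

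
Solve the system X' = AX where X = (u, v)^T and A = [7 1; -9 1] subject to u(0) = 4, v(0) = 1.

u(t) = 13te^(4t) + 4e^(4t), v(t) = -39te^(4t) + e^(4t)

Coefficient matrix A = [[7, 1], [-9, 1]].
Characteristic polynomial det(A - λI) = λ^2 - 8λ + 16 = 0.
Single eigenvalue λ = 4 with algebraic multiplicity 2.
Eigenvector v = (1,-3); generalized eigenvector w with (A-λI)w=v is (1,-2).
General solution: e^(4t)[c_1·v + c_2·(t·v + w)].
Applying u(0)=4, v(0)=1 gives c_1=-9, c_2=13.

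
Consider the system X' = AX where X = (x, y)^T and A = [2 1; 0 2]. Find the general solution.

Coefficient matrix A = [[2, 1], [0, 2]].
Characteristic polynomial det(A - λI) = λ^2 - 4λ + 4 = 0.
Single eigenvalue λ = 2 with algebraic multiplicity 2.
Eigenvector v = (-1,0); generalized eigenvector w with (A-λI)w=v is (-3,-1).
General solution: e^(2t)[C_1·v + C_2·(t·v + w)].

x(t) = -C_1e^(2t) - C_2te^(2t) - 3C_2e^(2t), y(t) = -C_2e^(2t)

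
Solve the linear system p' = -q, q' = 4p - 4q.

p(t) = K_1e^(-2t) + K_2te^(-2t) - K_2e^(-2t), q(t) = 2K_1e^(-2t) + 2K_2te^(-2t) - 3K_2e^(-2t)

Coefficient matrix A = [[0, -1], [4, -4]].
Characteristic polynomial det(A - λI) = λ^2 + 4λ + 4 = 0.
Single eigenvalue λ = -2 with algebraic multiplicity 2.
Eigenvector v = (1,2); generalized eigenvector w with (A-λI)w=v is (-1,-3).
General solution: e^(-2t)[K_1·v + K_2·(t·v + w)].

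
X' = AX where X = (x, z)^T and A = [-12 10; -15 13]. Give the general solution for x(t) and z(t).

Coefficient matrix A = [[-12, 10], [-15, 13]].
Characteristic polynomial det(A - λI) = λ^2 - λ - 6 = 0.
Eigenvalues λ = -2, 3.
For λ=-2: (A-λI) row 1 is [-10, 10], so an eigenvector is (1, 1).
For λ=3: (A-λI) row 1 is [-15, 10], so an eigenvector is (2, 3).
General solution: K_1e^(-2t)(1,1) + K_2e^(3t)(2,3).

x(t) = K_1e^(-2t) + 2K_2e^(3t), z(t) = K_1e^(-2t) + 3K_2e^(3t)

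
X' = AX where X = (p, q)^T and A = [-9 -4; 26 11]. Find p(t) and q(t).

Coefficient matrix A = [[-9, -4], [26, 11]].
Characteristic polynomial det(A - λI) = λ^2 - 2λ + 5 = 0.
Eigenvalues λ = 1 ± 2i (complex conjugate pair).
For λ=1+2i: an eigenvector is (1,-3) - i(1,-2) = (1 - i, -3 + 2i).
A real fundamental pair from Re and Im of e^((1+2i)t)v: X_1 = e^(t)(cos(2t)·(1,-3) + sin(2t)·(1,-2)), X_2 = e^(t)(sin(2t)·(1,-3) - cos(2t)·(1,-2)).
General solution: K_1X_1 + K_2X_2.

p(t) = K_1e^(t)sin(2t) + K_1e^(t)cos(2t) + K_2e^(t)sin(2t) - K_2e^(t)cos(2t), q(t) = -2K_1e^(t)sin(2t) - 3K_1e^(t)cos(2t) - 3K_2e^(t)sin(2t) + 2K_2e^(t)cos(2t)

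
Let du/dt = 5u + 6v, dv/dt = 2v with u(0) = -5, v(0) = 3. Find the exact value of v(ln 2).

12

A = [[5,6],[0,2]]; eigenvalues λ = 5, 2.
Eigenvectors: (-1,0) for λ=5, (-2,1) for λ=2.
From the initial condition, c_1 = -1, c_2 = 3.
v(ln 2) = (-1)(2^5)(0) + (3)(2^2)(1) = 12.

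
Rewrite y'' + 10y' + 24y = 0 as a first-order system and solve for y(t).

Let x_1 = y, x_2 = y'. Then x_1' = x_2 and x_2' = -24x_1 - 10x_2.
A = [[0,1],[-24,-10]]; det(A-λI) = λ^2 + 10λ + 24.
Eigenvalues λ = -6, -4 with eigenvectors (1,-6), (1,-4).

y(t) = K_1e^(-6t) + K_2e^(-4t)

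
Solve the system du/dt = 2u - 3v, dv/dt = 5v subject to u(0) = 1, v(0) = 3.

u(t) = -3e^(5t) + 4e^(2t), v(t) = 3e^(5t)

Coefficient matrix A = [[2, -3], [0, 5]].
Characteristic polynomial det(A - λI) = λ^2 - 7λ + 10 = 0.
Eigenvalues λ = 2, 5.
For λ=2: (A-λI) row 1 is [0, -3], so an eigenvector is (1, 0).
For λ=5: (A-λI) row 1 is [-3, -3], so an eigenvector is (1, -1).
General solution: C_1e^(2t)(1,0) + C_2e^(5t)(1,-1).
Applying u(0)=1, v(0)=3 gives C_1=4, C_2=-3.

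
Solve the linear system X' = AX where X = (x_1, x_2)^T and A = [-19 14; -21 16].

x_1(t) = c_1e^(-5t) + 2c_2e^(2t), x_2(t) = c_1e^(-5t) + 3c_2e^(2t)

Coefficient matrix A = [[-19, 14], [-21, 16]].
Characteristic polynomial det(A - λI) = λ^2 + 3λ - 10 = 0.
Eigenvalues λ = -5, 2.
For λ=-5: (A-λI) row 1 is [-14, 14], so an eigenvector is (1, 1).
For λ=2: (A-λI) row 1 is [-21, 14], so an eigenvector is (2, 3).
General solution: c_1e^(-5t)(1,1) + c_2e^(2t)(2,3).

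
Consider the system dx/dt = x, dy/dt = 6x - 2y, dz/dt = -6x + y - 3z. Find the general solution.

x(t) = C_1e^(t), y(t) = 2C_1e^(t) + C_3e^(-2t), z(t) = -C_1e^(t) + C_2e^(-3t) + C_3e^(-2t)

Coefficient matrix A = [[1, 0, 0], [6, -2, 0], [-6, 1, -3]].
det(A - λI) = 0 gives eigenvalues λ = 1, -3, -2.
For λ=1: eigenvector (1,2,-1).
For λ=-3: eigenvector (0,0,1).
For λ=-2: eigenvector (0,1,1).
General solution: C_1e^(t)(1,2,-1) + C_2e^(-3t)(0,0,1) + C_3e^(-2t)(0,1,1).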